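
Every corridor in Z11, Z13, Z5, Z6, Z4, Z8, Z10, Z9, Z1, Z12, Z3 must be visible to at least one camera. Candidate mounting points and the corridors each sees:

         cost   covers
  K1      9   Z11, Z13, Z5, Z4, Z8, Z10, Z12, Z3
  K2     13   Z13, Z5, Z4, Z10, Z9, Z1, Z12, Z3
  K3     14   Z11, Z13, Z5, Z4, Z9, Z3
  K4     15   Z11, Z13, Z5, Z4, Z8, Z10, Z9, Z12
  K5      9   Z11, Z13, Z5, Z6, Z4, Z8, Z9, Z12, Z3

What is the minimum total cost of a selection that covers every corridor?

K2, K5 cover every corridor at cost 13 + 9 = 22.
Any cover uses at least 2 camera mounts; among all covering selections none totals below 22.

22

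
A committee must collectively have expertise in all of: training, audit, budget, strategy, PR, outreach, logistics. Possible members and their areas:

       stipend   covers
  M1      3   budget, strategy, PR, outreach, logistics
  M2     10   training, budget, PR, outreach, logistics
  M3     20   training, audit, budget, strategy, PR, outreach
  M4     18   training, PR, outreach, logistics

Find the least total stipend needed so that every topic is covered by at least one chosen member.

23

M1, M3 cover every topic at stipend 3 + 20 = 23.
Any cover uses at least 2 members; among all covering selections none totals below 23.
Greedy by coverage-per-stipend would pick M1, M2, M3 for 33 — worse than the optimum 23.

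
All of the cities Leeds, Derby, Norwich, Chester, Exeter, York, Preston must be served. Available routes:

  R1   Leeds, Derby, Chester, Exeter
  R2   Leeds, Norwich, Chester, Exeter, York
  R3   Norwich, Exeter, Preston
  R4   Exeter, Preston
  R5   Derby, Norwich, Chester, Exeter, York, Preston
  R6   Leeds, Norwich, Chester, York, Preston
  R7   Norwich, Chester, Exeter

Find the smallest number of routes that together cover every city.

2

R1, R5 together cover {Leeds, Derby, Norwich, Chester, Exeter, York, Preston} — every city.
No single route contains all 7 cities, so 2 is optimal.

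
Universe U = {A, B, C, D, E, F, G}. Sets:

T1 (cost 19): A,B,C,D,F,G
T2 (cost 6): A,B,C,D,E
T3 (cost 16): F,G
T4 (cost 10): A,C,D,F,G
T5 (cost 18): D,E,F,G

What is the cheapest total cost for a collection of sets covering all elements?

T2, T4 cover every element at cost 6 + 10 = 16.
Any cover uses at least 2 sets; among all covering selections none totals below 16.

16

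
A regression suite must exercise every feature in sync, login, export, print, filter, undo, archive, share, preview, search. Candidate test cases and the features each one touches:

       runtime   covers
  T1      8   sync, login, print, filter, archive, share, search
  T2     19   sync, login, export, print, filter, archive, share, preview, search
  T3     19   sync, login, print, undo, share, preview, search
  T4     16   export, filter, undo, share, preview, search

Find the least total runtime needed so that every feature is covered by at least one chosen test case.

T1, T4 cover every feature at runtime 8 + 16 = 24.
Any cover uses at least 2 test cases; among all covering selections none totals below 24.

24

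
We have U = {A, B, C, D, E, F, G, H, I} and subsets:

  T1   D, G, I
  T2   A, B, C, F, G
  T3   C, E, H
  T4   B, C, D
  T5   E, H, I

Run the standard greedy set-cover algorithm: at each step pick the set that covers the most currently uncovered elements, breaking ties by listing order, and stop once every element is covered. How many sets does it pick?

Pick 1: T2 covers 5 new elements (A, B, C, F, G).
Pick 2: T5 covers 3 new elements (E, H, I).
Pick 3: T1 covers 1 new elements (D).
Greedy uses 3 sets.

3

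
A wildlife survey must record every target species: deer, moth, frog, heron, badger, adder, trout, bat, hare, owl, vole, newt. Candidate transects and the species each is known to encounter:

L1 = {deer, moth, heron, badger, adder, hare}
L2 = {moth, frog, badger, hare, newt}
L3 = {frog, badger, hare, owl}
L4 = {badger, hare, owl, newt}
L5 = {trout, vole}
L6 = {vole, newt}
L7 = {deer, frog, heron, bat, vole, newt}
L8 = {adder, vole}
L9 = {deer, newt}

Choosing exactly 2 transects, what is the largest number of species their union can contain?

Choosing L1, L7 covers {deer, moth, frog, heron, badger, adder, bat, hare, vole, newt} — 10 species.
No choice of 2 transects does better; here trout, owl are left uncovered.

10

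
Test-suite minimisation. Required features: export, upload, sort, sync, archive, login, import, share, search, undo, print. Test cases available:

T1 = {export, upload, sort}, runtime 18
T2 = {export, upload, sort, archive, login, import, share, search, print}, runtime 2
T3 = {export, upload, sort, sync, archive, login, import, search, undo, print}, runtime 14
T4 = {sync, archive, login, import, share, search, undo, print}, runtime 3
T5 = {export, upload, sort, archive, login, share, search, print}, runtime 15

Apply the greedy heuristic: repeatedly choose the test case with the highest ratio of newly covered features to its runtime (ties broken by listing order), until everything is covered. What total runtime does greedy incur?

Pick 1: T2 adds 9 new (export, upload, sort, archive, login, import, share, search, print) at runtime 2 (ratio 9/2).
Pick 2: T4 adds 2 new (sync, undo) at runtime 3 (ratio 2/3).
Greedy total runtime: 2 + 3 = 5.

5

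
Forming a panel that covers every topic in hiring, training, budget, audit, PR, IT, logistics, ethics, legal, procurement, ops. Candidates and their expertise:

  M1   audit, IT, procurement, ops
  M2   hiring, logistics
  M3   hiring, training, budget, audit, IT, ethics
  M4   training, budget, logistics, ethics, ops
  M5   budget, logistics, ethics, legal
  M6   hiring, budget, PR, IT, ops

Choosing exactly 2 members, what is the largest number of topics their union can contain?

8

Choosing M1, M3 covers {hiring, training, budget, audit, IT, ethics, procurement, ops} — 8 topics.
No choice of 2 members does better; here PR, logistics, legal are left uncovered.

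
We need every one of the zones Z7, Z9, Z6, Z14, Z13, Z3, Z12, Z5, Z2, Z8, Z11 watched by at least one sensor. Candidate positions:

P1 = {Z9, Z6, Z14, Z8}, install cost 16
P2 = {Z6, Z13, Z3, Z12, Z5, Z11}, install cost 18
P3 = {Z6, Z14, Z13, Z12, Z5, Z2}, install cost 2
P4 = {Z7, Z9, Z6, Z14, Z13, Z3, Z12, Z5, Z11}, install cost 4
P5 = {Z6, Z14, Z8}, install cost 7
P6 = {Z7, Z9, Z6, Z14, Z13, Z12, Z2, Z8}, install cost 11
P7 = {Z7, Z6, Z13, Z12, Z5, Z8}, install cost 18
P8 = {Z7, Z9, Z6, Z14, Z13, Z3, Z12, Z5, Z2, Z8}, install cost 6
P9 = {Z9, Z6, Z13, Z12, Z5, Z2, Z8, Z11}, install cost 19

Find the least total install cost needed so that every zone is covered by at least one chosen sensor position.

10

P4, P8 cover every zone at install cost 4 + 6 = 10.
Any cover uses at least 2 sensor positions; among all covering selections none totals below 10.
Greedy by coverage-per-install cost would pick P3, P4, P8 for 12 — worse than the optimum 10.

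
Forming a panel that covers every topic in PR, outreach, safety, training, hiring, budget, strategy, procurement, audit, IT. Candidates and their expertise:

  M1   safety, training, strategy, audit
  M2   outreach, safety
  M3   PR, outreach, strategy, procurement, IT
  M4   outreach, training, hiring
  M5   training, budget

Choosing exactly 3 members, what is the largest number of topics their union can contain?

Choosing M1, M3, M4 covers {PR, outreach, safety, training, hiring, strategy, procurement, audit, IT} — 9 topics.
No choice of 3 members does better; here budget is left uncovered.

9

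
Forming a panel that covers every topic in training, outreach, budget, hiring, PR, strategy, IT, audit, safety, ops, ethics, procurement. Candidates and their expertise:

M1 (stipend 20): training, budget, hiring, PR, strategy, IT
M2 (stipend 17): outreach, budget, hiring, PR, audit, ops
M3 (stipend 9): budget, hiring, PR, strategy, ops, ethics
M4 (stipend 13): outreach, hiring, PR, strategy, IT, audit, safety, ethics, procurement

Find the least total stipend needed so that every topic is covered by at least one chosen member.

M1, M3, M4 cover every topic at stipend 20 + 9 + 13 = 42.
Any cover uses at least 3 members; among all covering selections none totals below 42.

42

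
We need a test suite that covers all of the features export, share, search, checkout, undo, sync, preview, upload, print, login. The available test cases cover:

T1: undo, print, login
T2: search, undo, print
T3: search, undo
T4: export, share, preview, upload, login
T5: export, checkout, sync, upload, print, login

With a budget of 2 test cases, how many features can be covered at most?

Choosing T2, T4 covers {export, share, search, undo, preview, upload, print, login} — 8 features.
No choice of 2 test cases does better; here checkout, sync are left uncovered.

8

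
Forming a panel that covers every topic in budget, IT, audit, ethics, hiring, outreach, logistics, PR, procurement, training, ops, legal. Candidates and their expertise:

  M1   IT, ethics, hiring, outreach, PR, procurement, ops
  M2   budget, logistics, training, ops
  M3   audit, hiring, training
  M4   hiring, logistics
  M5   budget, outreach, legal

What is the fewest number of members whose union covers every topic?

M1, M2, M3, M5 together cover {budget, IT, audit, ethics, hiring, outreach, logistics, PR, procurement, training, ops, legal} — every topic.
No 3 of the 5 members cover everything (all 10 triples fall short), so 4 is minimum.

4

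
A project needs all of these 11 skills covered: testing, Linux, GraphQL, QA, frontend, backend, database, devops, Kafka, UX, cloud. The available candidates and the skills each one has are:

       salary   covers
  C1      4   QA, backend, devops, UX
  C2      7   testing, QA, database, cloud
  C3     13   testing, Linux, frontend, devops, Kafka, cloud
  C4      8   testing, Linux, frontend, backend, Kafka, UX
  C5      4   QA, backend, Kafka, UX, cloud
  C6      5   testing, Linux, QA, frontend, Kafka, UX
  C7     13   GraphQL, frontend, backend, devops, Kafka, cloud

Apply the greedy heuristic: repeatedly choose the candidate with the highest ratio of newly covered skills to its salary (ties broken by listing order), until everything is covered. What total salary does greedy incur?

Pick 1: C5 adds 5 new (QA, backend, Kafka, UX, cloud) at salary 4 (ratio 5/4).
Pick 2: C6 adds 3 new (testing, Linux, frontend) at salary 5 (ratio 3/5).
Pick 3: C1 adds 1 new (devops) at salary 4 (ratio 1/4).
Pick 4: C2 adds 1 new (database) at salary 7 (ratio 1/7).
Pick 5: C7 adds 1 new (GraphQL) at salary 13 (ratio 1/13).
Greedy total salary: 4 + 5 + 4 + 7 + 13 = 33. (The true optimum is 25, so greedy overshoots here.)

33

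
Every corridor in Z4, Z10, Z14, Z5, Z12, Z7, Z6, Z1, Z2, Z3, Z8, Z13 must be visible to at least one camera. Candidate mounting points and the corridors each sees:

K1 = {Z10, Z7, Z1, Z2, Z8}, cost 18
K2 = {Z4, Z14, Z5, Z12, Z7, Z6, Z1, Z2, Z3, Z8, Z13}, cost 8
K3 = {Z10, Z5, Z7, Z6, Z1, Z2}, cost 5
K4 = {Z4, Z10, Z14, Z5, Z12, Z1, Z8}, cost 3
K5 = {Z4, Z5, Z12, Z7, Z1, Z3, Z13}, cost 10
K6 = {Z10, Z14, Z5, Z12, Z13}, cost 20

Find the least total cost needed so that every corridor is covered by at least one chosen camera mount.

11

K2, K4 cover every corridor at cost 8 + 3 = 11.
Any cover uses at least 2 camera mounts; among all covering selections none totals below 11.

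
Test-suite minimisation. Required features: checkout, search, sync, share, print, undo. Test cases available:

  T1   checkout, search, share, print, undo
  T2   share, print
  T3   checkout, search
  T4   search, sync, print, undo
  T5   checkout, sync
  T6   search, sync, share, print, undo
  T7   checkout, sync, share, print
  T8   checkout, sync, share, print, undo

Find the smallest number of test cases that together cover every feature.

2

T1, T4 together cover {checkout, search, sync, share, print, undo} — every feature.
No single test case contains all 6 features, so 2 is optimal.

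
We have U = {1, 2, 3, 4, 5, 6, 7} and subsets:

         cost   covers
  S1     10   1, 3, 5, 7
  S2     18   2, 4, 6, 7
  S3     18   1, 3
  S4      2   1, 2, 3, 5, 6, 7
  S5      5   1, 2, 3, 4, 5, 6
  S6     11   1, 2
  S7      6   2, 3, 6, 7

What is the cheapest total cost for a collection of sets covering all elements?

S4, S5 cover every element at cost 2 + 5 = 7.
Any cover uses at least 2 sets; among all covering selections none totals below 7.

7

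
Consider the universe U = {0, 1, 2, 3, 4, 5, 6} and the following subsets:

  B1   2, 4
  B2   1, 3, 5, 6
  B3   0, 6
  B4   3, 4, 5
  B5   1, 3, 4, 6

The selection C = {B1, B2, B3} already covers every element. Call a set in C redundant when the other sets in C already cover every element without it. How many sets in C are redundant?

Drop B1: 2, 4 uncovered — not redundant.
Drop B2: 1, 3, 5 uncovered — not redundant.
Drop B3: 0 uncovered — not redundant.
None of the sets in C is redundant.

0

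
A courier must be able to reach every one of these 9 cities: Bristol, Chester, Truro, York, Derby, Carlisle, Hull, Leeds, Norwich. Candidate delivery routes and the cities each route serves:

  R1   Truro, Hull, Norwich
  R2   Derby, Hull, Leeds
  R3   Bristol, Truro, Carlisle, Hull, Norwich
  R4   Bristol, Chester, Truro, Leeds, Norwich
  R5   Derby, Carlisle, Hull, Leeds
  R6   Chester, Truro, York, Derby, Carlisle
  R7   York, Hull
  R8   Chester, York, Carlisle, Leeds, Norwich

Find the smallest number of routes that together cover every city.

3

R1, R4, R6 together cover {Bristol, Chester, Truro, York, Derby, Carlisle, Hull, Leeds, Norwich} — every city.
No 2 of the 8 routes cover everything (all 28 pairs fall short), so 3 is minimum.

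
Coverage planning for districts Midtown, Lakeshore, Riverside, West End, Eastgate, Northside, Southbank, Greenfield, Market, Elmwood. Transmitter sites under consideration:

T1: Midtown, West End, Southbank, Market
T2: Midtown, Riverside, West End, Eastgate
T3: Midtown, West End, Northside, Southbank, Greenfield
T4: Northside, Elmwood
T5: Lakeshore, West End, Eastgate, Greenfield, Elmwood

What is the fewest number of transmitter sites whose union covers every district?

4

T1, T2, T3, T5 together cover {Midtown, Lakeshore, Riverside, West End, Eastgate, Northside, Southbank, Greenfield, Market, Elmwood} — every district.
No 3 of the 5 transmitter sites cover everything (all 10 triples fall short), so 4 is minimum.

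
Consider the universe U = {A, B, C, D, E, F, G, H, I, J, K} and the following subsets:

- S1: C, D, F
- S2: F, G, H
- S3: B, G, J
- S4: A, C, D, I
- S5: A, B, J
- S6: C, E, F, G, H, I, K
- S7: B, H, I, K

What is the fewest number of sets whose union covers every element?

3

S1, S5, S6 together cover {A, B, C, D, E, F, G, H, I, J, K} — every element.
No 2 of the 7 sets cover everything (all 21 pairs fall short), so 3 is minimum.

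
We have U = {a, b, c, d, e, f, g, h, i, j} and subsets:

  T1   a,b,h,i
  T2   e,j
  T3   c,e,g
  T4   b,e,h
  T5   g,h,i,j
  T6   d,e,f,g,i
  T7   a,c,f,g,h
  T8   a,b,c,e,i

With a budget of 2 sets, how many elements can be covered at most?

8

Choosing T1, T6 covers {a, b, d, e, f, g, h, i} — 8 elements.
No choice of 2 sets does better; here c, j are left uncovered.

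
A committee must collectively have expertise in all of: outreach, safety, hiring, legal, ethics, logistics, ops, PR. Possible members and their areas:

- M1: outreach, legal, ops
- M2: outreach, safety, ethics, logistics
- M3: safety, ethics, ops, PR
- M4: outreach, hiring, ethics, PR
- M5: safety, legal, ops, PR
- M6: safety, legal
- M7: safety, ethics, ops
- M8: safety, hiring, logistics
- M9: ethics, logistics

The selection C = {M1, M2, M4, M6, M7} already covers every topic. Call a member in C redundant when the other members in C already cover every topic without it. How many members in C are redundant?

Drop M1: the rest still cover every topic — redundant.
Drop M2: logistics uncovered — not redundant.
Drop M4: hiring, PR uncovered — not redundant.
Drop M6: the rest still cover every topic — redundant.
Drop M7: the rest still cover every topic — redundant.
3 redundant: M1, M6, M7.

3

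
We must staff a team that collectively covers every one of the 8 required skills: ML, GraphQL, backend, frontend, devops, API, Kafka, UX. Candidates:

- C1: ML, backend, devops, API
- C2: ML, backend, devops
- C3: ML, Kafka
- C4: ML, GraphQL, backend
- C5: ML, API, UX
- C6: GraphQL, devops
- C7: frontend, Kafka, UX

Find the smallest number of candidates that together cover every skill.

3

C1, C4, C7 together cover {ML, GraphQL, backend, frontend, devops, API, Kafka, UX} — every skill.
No 2 of the 7 candidates cover everything (all 21 pairs fall short), so 3 is minimum.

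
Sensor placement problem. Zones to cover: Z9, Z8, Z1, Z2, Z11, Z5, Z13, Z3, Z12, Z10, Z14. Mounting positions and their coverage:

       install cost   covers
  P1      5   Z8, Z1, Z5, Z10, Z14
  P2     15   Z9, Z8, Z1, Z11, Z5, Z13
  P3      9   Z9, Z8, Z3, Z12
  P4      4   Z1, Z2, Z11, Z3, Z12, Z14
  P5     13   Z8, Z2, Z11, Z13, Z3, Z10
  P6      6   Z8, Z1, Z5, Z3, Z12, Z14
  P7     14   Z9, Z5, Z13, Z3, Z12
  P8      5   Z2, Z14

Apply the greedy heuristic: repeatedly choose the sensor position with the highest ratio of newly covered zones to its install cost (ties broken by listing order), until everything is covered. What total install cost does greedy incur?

23

Pick 1: P4 adds 6 new (Z1, Z2, Z11, Z3, Z12, Z14) at install cost 4 (ratio 6/4).
Pick 2: P1 adds 3 new (Z8, Z5, Z10) at install cost 5 (ratio 3/5).
Pick 3: P7 adds 2 new (Z9, Z13) at install cost 14 (ratio 2/14).
Greedy total install cost: 4 + 5 + 14 = 23.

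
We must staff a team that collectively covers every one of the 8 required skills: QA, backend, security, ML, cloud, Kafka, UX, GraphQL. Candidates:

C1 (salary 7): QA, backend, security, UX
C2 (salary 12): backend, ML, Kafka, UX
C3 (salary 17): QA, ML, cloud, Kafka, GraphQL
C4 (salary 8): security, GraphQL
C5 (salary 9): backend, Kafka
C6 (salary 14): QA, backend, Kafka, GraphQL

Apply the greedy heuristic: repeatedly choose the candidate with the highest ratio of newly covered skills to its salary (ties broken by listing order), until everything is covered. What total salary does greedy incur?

24

Pick 1: C1 adds 4 new (QA, backend, security, UX) at salary 7 (ratio 4/7).
Pick 2: C3 adds 4 new (ML, cloud, Kafka, GraphQL) at salary 17 (ratio 4/17).
Greedy total salary: 7 + 17 = 24.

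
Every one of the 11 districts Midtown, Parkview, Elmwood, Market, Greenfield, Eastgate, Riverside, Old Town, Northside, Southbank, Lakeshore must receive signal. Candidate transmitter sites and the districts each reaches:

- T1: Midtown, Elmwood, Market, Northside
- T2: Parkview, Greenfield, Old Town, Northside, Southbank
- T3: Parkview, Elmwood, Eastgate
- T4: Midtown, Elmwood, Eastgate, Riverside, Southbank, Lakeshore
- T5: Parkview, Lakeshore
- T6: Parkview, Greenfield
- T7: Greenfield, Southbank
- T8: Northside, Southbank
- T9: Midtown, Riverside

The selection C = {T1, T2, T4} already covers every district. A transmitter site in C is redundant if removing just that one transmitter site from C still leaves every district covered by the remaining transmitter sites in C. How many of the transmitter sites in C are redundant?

0

Drop T1: Market uncovered — not redundant.
Drop T2: Parkview, Greenfield, Old Town uncovered — not redundant.
Drop T4: Eastgate, Riverside, Lakeshore uncovered — not redundant.
None of the transmitter sites in C is redundant.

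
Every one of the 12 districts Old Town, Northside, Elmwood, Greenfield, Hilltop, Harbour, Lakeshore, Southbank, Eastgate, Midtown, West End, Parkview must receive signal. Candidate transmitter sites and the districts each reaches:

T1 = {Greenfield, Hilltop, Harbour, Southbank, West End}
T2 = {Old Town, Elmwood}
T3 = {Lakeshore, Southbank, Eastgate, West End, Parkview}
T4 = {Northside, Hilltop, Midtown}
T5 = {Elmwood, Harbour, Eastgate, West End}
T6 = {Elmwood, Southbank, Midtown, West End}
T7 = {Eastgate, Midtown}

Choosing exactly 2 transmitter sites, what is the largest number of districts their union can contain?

Choosing T1, T3 covers {Greenfield, Hilltop, Harbour, Lakeshore, Southbank, Eastgate, West End, Parkview} — 8 districts.
No choice of 2 transmitter sites does better; here Old Town, Northside, Elmwood, Midtown are left uncovered.

8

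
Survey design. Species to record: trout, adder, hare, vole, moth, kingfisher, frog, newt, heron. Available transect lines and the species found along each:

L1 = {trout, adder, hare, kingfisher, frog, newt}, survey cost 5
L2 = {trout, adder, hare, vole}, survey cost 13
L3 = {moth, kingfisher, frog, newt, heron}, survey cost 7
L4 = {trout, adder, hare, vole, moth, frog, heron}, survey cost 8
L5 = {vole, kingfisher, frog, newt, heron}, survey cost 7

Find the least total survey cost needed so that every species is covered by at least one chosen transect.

13

L1, L4 cover every species at survey cost 5 + 8 = 13.
Any cover uses at least 2 transects; among all covering selections none totals below 13.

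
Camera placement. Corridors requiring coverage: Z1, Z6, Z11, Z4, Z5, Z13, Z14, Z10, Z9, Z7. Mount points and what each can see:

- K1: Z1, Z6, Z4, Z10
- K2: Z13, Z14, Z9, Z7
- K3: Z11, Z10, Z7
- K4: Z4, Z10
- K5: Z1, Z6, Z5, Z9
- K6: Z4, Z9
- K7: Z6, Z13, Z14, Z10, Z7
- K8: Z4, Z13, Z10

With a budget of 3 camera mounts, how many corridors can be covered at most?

Choosing K1, K2, K3 covers {Z1, Z6, Z11, Z4, Z13, Z14, Z10, Z9, Z7} — 9 corridors.
No choice of 3 camera mounts does better; here Z5 is left uncovered.

9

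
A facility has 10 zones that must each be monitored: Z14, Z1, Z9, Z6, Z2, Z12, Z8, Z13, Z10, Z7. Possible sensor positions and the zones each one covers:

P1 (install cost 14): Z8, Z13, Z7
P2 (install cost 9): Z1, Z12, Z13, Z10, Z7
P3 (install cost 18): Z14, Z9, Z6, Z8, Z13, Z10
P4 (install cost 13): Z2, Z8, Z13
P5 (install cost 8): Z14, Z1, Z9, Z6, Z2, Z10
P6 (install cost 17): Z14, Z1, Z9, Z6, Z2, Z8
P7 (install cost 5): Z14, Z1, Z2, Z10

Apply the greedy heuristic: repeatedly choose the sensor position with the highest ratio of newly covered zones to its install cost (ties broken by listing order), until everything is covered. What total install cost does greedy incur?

35

Pick 1: P7 adds 4 new (Z14, Z1, Z2, Z10) at install cost 5 (ratio 4/5).
Pick 2: P2 adds 3 new (Z12, Z13, Z7) at install cost 9 (ratio 3/9).
Pick 3: P5 adds 2 new (Z9, Z6) at install cost 8 (ratio 2/8).
Pick 4: P4 adds 1 new (Z8) at install cost 13 (ratio 1/13).
Greedy total install cost: 5 + 9 + 8 + 13 = 35. (The true optimum is 26, so greedy overshoots here.)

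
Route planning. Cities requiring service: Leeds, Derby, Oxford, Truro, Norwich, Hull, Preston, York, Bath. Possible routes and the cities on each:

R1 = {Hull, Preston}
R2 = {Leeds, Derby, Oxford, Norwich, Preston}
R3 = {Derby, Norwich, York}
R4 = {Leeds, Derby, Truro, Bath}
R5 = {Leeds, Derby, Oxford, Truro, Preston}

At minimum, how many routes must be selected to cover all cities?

R1, R2, R3, R4 together cover {Leeds, Derby, Oxford, Truro, Norwich, Hull, Preston, York, Bath} — every city.
No 3 of the 5 routes cover everything (all 10 triples fall short), so 4 is minimum.

4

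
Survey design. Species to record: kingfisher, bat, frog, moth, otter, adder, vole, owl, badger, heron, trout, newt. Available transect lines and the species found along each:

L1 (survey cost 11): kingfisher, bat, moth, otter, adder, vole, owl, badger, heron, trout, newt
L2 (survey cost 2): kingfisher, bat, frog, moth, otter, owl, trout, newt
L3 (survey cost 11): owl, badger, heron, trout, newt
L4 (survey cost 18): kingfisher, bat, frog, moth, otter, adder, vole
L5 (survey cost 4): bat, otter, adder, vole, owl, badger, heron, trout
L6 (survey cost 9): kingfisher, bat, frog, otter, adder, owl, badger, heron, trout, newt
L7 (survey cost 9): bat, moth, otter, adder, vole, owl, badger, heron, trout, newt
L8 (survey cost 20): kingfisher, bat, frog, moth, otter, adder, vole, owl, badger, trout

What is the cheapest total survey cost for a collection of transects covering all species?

L2, L5 cover every species at survey cost 2 + 4 = 6.
Any cover uses at least 2 transects; among all covering selections none totals below 6.

6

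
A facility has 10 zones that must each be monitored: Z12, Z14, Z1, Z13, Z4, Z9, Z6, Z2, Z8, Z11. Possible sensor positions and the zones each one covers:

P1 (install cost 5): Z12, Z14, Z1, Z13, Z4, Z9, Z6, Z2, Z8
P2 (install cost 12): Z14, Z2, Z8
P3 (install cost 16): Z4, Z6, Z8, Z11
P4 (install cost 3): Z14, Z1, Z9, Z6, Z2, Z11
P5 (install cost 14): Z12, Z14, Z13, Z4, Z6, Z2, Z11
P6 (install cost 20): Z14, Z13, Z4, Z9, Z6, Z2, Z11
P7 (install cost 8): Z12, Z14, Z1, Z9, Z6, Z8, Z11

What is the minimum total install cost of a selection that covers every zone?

P1, P4 cover every zone at install cost 5 + 3 = 8.
Any cover uses at least 2 sensor positions; among all covering selections none totals below 8.

8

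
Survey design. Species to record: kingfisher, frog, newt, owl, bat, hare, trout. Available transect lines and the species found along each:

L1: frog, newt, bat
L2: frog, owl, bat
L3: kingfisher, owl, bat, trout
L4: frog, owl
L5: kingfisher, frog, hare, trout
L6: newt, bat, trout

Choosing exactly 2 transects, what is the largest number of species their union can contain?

Choosing L1, L3 covers {kingfisher, frog, newt, owl, bat, trout} — 6 species.
No choice of 2 transects does better; here hare is left uncovered.

6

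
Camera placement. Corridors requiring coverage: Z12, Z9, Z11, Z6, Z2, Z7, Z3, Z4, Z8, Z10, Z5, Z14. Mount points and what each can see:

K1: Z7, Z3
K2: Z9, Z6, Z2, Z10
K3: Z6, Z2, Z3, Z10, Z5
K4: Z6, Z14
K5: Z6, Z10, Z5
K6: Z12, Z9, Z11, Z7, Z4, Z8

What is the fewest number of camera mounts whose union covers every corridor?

3

K3, K4, K6 together cover {Z12, Z9, Z11, Z6, Z2, Z7, Z3, Z4, Z8, Z10, Z5, Z14} — every corridor.
No 2 of the 6 camera mounts cover everything (all 15 pairs fall short), so 3 is minimum.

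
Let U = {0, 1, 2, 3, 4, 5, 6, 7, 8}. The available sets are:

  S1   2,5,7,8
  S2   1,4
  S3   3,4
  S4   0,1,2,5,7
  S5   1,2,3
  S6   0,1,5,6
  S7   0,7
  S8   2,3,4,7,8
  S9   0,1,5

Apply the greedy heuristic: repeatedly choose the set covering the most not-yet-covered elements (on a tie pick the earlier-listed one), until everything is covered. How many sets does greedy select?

Pick 1: S4 covers 5 new elements (0, 1, 2, 5, 7).
Pick 2: S8 covers 3 new elements (3, 4, 8).
Pick 3: S6 covers 1 new elements (6).
Greedy uses 3 sets. (The true minimum is 2.)

3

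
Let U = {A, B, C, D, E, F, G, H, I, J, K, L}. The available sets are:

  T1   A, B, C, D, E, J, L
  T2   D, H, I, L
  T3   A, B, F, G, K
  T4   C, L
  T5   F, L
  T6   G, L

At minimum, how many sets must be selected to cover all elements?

3

T1, T2, T3 together cover {A, B, C, D, E, F, G, H, I, J, K, L} — every element.
No 2 of the 6 sets cover everything (all 15 pairs fall short), so 3 is minimum.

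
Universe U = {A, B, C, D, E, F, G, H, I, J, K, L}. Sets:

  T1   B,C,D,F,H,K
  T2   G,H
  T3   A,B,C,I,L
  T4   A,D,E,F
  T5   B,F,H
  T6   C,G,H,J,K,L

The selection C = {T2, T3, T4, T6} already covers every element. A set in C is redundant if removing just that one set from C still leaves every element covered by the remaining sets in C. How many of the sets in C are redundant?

Drop T2: the rest still cover every element — redundant.
Drop T3: B, I uncovered — not redundant.
Drop T4: D, E, F uncovered — not redundant.
Drop T6: J, K uncovered — not redundant.
1 redundant: T2.

1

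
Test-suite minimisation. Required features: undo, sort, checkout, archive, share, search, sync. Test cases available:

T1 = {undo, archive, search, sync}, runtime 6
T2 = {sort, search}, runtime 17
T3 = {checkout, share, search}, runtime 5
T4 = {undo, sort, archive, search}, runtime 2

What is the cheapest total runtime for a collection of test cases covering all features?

T1, T3, T4 cover every feature at runtime 6 + 5 + 2 = 13.
Any cover uses at least 3 test cases; among all covering selections none totals below 13.

13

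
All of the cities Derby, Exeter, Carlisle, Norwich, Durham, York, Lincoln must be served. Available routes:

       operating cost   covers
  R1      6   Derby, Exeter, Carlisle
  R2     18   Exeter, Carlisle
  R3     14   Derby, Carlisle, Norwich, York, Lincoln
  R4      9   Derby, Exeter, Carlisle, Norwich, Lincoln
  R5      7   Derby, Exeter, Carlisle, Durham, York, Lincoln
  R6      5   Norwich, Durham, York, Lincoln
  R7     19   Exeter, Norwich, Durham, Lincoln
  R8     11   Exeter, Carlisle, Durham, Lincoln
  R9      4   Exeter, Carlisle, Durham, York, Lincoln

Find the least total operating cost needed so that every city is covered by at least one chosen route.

11

R1, R6 cover every city at operating cost 6 + 5 = 11.
Any cover uses at least 2 routes; among all covering selections none totals below 11.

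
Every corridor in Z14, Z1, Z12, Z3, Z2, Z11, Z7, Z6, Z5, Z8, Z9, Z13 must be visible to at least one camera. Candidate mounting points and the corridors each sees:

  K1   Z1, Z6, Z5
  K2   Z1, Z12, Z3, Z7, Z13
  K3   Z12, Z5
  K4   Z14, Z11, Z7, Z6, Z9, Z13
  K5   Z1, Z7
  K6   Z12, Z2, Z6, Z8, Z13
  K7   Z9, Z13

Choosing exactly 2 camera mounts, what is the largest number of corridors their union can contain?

Choosing K2, K4 covers {Z14, Z1, Z12, Z3, Z11, Z7, Z6, Z9, Z13} — 9 corridors.
No choice of 2 camera mounts does better; here Z2, Z5, Z8 are left uncovered.

9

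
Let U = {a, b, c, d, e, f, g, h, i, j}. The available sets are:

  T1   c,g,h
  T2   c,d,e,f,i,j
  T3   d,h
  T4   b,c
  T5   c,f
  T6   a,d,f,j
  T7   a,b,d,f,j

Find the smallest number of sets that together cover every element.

3

T1, T2, T7 together cover {a, b, c, d, e, f, g, h, i, j} — every element.
No 2 of the 7 sets cover everything (all 21 pairs fall short), so 3 is minimum.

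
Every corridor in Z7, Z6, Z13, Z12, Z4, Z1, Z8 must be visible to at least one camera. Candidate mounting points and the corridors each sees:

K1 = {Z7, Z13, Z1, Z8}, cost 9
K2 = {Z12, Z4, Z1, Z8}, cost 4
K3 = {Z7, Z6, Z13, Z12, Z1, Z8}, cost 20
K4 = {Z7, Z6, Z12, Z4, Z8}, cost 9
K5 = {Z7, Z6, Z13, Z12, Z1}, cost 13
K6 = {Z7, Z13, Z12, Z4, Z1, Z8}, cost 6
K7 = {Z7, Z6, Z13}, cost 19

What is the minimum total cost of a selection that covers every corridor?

K4, K6 cover every corridor at cost 9 + 6 = 15.
Any cover uses at least 2 camera mounts; among all covering selections none totals below 15.
Greedy by coverage-per-cost would pick K2, K6, K4 for 19 — worse than the optimum 15.

15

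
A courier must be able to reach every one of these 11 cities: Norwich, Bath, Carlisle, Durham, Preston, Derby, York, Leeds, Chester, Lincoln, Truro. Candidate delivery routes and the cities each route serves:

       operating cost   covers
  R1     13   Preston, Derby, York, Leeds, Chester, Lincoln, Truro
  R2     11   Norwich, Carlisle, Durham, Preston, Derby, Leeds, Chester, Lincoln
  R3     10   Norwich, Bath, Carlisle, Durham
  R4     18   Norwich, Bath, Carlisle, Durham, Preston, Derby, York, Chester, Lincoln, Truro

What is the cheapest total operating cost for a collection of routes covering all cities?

23

R1, R3 cover every city at operating cost 13 + 10 = 23.
Any cover uses at least 2 routes; among all covering selections none totals below 23.
Greedy by coverage-per-operating cost would pick R2, R4 for 29 — worse than the optimum 23.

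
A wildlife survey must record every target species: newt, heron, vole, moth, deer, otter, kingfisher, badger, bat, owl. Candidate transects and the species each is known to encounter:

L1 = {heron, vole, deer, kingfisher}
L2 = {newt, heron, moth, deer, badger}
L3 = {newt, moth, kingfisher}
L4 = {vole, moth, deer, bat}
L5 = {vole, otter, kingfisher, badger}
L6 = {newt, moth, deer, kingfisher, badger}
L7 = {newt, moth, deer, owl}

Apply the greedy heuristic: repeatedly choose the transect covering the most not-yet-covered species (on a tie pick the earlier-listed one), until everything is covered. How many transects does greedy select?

4

Pick 1: L2 covers 5 new species (newt, heron, moth, deer, badger).
Pick 2: L5 covers 3 new species (vole, otter, kingfisher).
Pick 3: L4 covers 1 new species (bat).
Pick 4: L7 covers 1 new species (owl).
Greedy uses 4 transects.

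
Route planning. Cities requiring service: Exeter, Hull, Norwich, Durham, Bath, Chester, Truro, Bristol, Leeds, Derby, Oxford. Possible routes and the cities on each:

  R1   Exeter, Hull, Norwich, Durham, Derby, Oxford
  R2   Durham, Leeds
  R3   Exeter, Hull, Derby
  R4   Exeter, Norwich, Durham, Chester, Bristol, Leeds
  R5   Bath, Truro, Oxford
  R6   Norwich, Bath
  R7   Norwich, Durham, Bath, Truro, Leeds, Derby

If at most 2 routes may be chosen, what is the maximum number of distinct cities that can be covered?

Choosing R1, R4 covers {Exeter, Hull, Norwich, Durham, Chester, Bristol, Leeds, Derby, Oxford} — 9 cities.
No choice of 2 routes does better; here Bath, Truro are left uncovered.

9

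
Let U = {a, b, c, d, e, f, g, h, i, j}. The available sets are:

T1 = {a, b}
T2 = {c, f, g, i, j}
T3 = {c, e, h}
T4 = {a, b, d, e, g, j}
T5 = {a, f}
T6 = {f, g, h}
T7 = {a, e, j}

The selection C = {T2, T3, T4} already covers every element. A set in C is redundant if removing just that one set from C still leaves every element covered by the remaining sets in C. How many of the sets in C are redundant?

Drop T2: f, i uncovered — not redundant.
Drop T3: h uncovered — not redundant.
Drop T4: a, b, d uncovered — not redundant.
None of the sets in C is redundant.

0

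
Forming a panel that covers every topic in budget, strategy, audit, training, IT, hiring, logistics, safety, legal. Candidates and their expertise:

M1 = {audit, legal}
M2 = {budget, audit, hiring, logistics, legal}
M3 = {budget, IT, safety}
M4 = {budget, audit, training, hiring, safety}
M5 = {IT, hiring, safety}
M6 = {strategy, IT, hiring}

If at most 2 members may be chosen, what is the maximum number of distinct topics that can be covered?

7

Choosing M2, M3 covers {budget, audit, IT, hiring, logistics, safety, legal} — 7 topics.
No choice of 2 members does better; here strategy, training are left uncovered.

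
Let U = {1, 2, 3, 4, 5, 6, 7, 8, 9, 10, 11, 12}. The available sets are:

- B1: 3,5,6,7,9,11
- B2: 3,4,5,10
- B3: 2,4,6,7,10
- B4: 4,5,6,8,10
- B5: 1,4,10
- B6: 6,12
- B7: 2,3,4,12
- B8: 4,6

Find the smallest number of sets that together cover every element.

4

B1, B4, B5, B7 together cover {1, 2, 3, 4, 5, 6, 7, 8, 9, 10, 11, 12} — every element.
No 3 of the 8 sets cover everything (all 56 triples fall short), so 4 is minimum.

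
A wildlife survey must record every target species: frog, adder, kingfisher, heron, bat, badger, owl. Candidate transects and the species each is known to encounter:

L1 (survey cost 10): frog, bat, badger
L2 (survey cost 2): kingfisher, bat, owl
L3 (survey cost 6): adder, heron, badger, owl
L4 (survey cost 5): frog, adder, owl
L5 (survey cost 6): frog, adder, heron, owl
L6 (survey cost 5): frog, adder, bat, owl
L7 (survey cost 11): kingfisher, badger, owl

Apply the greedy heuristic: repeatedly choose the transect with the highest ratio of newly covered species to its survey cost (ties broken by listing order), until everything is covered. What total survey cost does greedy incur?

13

Pick 1: L2 adds 3 new (kingfisher, bat, owl) at survey cost 2 (ratio 3/2).
Pick 2: L3 adds 3 new (adder, heron, badger) at survey cost 6 (ratio 3/6).
Pick 3: L4 adds 1 new (frog) at survey cost 5 (ratio 1/5).
Greedy total survey cost: 2 + 6 + 5 = 13.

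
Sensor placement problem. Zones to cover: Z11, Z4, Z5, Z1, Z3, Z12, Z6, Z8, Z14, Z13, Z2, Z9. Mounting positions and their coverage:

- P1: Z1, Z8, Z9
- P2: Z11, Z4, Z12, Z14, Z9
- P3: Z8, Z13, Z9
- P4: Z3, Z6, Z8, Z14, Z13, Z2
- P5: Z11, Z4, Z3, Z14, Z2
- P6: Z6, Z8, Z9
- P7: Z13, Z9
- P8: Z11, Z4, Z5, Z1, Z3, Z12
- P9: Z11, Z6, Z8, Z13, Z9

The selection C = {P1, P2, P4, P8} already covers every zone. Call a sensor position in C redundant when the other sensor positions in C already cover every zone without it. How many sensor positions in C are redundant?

Drop P1: the rest still cover every zone — redundant.
Drop P2: the rest still cover every zone — redundant.
Drop P4: Z6, Z13, Z2 uncovered — not redundant.
Drop P8: Z5 uncovered — not redundant.
2 redundant: P1, P2.

2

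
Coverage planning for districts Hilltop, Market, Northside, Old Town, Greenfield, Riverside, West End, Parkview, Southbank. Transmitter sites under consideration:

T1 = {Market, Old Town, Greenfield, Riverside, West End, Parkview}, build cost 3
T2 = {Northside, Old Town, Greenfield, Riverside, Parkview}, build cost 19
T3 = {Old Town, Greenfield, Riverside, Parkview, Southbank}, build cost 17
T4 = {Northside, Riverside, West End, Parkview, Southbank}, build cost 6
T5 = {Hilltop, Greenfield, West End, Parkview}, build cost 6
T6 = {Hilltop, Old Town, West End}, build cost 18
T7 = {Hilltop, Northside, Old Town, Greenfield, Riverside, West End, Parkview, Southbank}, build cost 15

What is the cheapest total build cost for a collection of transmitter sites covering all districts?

15

T1, T4, T5 cover every district at build cost 3 + 6 + 6 = 15.
Any cover uses at least 2 transmitter sites; among all covering selections none totals below 15.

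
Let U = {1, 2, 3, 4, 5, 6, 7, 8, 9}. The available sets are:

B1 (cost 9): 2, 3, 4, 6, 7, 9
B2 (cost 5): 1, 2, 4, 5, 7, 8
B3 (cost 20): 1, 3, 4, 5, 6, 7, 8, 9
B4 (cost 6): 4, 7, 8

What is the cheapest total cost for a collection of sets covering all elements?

14

B1, B2 cover every element at cost 9 + 5 = 14.
Any cover uses at least 2 sets; among all covering selections none totals below 14.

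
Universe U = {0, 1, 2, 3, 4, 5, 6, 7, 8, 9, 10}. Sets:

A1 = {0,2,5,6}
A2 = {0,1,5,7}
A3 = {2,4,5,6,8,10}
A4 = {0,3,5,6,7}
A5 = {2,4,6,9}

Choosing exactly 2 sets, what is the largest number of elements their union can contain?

Choosing A2, A3 covers {0, 1, 2, 4, 5, 6, 7, 8, 10} — 9 elements.
No choice of 2 sets does better; here 3, 9 are left uncovered.

9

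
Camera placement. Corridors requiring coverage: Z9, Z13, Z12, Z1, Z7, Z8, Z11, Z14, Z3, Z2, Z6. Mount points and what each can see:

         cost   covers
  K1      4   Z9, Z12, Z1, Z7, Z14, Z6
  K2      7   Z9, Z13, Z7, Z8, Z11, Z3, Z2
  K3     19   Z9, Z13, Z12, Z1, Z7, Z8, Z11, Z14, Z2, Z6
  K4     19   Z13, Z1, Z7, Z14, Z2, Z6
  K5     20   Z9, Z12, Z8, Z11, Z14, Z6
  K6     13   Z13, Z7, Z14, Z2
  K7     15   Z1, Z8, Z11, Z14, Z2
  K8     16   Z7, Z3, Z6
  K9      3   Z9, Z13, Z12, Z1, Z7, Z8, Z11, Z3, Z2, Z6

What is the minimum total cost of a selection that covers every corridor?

7

K1, K9 cover every corridor at cost 4 + 3 = 7.
Any cover uses at least 2 camera mounts; among all covering selections none totals below 7.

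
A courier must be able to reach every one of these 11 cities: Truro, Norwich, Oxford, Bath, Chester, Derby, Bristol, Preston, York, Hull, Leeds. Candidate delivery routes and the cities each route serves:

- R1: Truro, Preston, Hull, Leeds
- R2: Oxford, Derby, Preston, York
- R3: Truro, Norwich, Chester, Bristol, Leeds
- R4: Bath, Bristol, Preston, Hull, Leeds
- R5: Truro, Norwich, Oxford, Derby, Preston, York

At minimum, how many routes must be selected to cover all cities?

R2, R3, R4 together cover {Truro, Norwich, Oxford, Bath, Chester, Derby, Bristol, Preston, York, Hull, Leeds} — every city.
No 2 of the 5 routes cover everything (all 10 pairs fall short), so 3 is minimum.

3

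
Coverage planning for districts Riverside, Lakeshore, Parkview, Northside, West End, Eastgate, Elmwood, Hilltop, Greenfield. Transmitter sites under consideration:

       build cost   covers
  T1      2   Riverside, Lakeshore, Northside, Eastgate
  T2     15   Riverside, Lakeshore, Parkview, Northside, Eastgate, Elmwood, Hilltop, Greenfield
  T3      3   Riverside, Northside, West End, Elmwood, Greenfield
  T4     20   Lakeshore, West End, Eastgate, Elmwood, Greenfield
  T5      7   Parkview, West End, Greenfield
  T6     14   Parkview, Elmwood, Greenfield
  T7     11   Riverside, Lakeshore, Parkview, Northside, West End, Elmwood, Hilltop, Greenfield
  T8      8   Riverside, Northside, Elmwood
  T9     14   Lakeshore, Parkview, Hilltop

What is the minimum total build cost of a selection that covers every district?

13

T1, T7 cover every district at build cost 2 + 11 = 13.
Any cover uses at least 2 transmitter sites; among all covering selections none totals below 13.
Greedy by coverage-per-build cost would pick T1, T3, T7 for 16 — worse than the optimum 13.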